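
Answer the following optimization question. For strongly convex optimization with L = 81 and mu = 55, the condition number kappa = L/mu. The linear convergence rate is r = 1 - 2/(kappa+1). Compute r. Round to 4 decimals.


Step 1: Compute the condition number.
kappa = L/mu = 81/55 = 1.4727
Step 2: Compute the convergence rate.
r = 1 - 2/(kappa + 1) = 1 - 2*mu/(L + mu) = (L - mu)/(L + mu) = 26/136 = 0.1912


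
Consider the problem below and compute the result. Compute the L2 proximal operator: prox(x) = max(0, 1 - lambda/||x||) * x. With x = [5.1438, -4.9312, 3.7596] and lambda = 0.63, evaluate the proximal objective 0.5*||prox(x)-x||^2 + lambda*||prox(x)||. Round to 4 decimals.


Step 1: Compute ||x||.
||x|| = 8.0567
Step 2: Compute scaling factor.
scale = max(0, 1 - 0.63/8.0567) = 0.9218
Step 3: prox(x) = [4.7416, -4.5456, 3.4656]
||prox(x)|| = 7.4267
Step 4: Proximal objective.
0.5*||prox-x||^2 = 0.1985
lambda*||prox|| = 4.6788
Total = 4.8773


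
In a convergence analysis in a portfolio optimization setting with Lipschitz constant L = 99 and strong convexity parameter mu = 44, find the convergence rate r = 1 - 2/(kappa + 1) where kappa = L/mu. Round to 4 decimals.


Step 1: Compute the condition number.
kappa = L/mu = 99/44 = 2.25
Step 2: Compute the convergence rate.
r = 1 - 2/(kappa + 1) = 1 - 2*mu/(L + mu) = (L - mu)/(L + mu) = 55/143 = 0.3846


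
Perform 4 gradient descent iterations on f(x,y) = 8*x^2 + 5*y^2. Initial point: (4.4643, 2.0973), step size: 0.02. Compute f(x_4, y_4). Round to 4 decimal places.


Gradient descent on f(x,y) = 8*x^2 + 5*y^2.
Starting point: (4.4643, 2.0973), alpha = 0.02
Step 1: grad_x = 2*8*4.4643 = 71.4288, grad_y = 2*5*2.0973 = 20.973
  x_1 = 4.4643 - 0.02*71.4288 = 3.0357
  y_1 = 2.0973 - 0.02*20.973 = 1.6778
Step 2: grad_x = 2*8*3.0357 = 48.5716, grad_y = 2*5*1.6778 = 16.7784
  x_2 = 3.0357 - 0.02*48.5716 = 2.0643
  y_2 = 1.6778 - 0.02*16.7784 = 1.3423
Step 3: grad_x = 2*8*2.0643 = 33.0287, grad_y = 2*5*1.3423 = 13.4227
  x_3 = 2.0643 - 0.02*33.0287 = 1.4037
  y_3 = 1.3423 - 0.02*13.4227 = 1.0738
Step 4: grad_x = 2*8*1.4037 = 22.4595, grad_y = 2*5*1.0738 = 10.7382
  x_4 = 1.4037 - 0.02*22.4595 = 0.9545
  y_4 = 1.0738 - 0.02*10.7382 = 0.8591
f(0.9545, 0.8591) = 8*0.9545^2 + 5*0.8591^2 = 10.9789


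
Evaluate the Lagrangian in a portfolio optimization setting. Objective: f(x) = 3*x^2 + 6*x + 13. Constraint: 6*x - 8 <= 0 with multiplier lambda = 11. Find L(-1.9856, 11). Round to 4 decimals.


Step 1: Evaluate f(x).
f(-1.9856) = 3*(-1.9856)^2 + 6*(-1.9856) + 13 = 12.9142
Step 2: Evaluate g(x).
g(-1.9856) = 6*-1.9856 - 8 = -19.9136
Step 3: Compute Lagrangian.
L = 12.9142 + 11*-19.9136 = -206.1354


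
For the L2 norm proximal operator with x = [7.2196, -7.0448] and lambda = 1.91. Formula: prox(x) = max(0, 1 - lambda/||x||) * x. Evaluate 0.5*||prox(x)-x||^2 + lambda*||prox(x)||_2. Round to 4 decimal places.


Step 1: Compute ||x||.
||x|| = 10.0872
Step 2: Compute scaling factor.
scale = max(0, 1 - 1.91/10.0872) = 0.8107
Step 3: prox(x) = [5.8526, -5.7109]
||prox(x)|| = 8.1772
Step 4: Proximal objective.
0.5*||prox-x||^2 = 1.8241
lambda*||prox|| = 15.6185
Total = 17.4425


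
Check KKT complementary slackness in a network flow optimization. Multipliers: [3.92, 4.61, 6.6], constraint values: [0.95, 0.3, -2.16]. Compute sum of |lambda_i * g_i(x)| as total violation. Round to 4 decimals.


KKT complementary slackness check:
lambda_1 * g_1 = 3.92 * 0.95 = 3.724
lambda_2 * g_2 = 4.61 * 0.3 = 1.383
lambda_3 * g_3 = 6.6 * -2.16 = -14.256
Total violation = 3.724 + 1.383 + 14.256 = 19.363


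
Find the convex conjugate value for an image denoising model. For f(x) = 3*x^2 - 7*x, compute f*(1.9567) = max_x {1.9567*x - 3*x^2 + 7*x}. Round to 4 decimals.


f*(y) = sup_x {y*x - a*x^2 - b*x} = sup_x {(y-b)*x - a*x^2}
FOC: (y - b) - 2a*x = 0 => x* = (y - b)/(2a)
x* = (1.9567 + 7)/(2*3) = 1.4928
f*(1.9567) = (y-b)^2/(4a) = (1.9567 + 7)^2/(4*3)
= 80.2225/12 = 6.6852


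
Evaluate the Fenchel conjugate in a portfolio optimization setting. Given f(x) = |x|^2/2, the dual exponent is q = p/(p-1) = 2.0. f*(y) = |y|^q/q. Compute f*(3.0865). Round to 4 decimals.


The conjugate exponent q satisfies 1/p + 1/q = 1.
p = 2, so q = 2/(2 - 1) = 2.0
|y|^q = 3.0865^2.0 = 9.5265
f*(3.0865) = 9.5265 / 2.0 = 4.7632


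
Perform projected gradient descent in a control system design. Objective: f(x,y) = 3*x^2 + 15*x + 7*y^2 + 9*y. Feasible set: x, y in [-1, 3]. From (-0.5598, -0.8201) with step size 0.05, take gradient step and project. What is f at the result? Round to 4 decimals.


Step 1: Compute gradient at (-0.5598, -0.8201).
grad_x = 2*3*-0.5598 + 15 = 11.6412
grad_y = 2*7*-0.8201 + 9 = -2.4814
Step 2: Gradient step.
x_raw = -0.5598 - 0.05*11.6412 = -1.1419
y_raw = -0.8201 - 0.05*-2.4814 = -0.696
Step 3: Project onto [-1, 3].
x_proj = clip(-1.1419) = -1.0
y_proj = clip(-0.696) = -0.696
Step 4: Evaluate f.
f(-1.0, -0.696) = -14.8731


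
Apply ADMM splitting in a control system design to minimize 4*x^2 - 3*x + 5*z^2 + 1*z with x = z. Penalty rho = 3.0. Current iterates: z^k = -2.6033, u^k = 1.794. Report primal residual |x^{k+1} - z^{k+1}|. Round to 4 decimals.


ADMM iteration with rho = 3.0, z^k = -2.6033, u^k = 1.794
Step 1: x-update.
Minimize 4*x^2 - 3*x + (3.0/2)*(x + 2.6033 + 1.794)^2
FOC: (2*4 + 3.0)*x = 3 + 3.0*(-2.6033 - 1.794)
x^{k+1} = -0.9265
Step 2: z-update.
Minimize 5*z^2 + 1*z + (3.0/2)*(-0.9265 - z + 1.794)^2
FOC: (2*5 + 3.0)*z = -1 + 3.0*(-0.9265 + 1.794)
z^{k+1} = 0.1233
Step 3: u-update.
u^{k+1} = 1.794 - 0.9265 - 0.1233 = 0.7442
Step 4: Primal residual = |-0.9265 - 0.1233| = 1.0498


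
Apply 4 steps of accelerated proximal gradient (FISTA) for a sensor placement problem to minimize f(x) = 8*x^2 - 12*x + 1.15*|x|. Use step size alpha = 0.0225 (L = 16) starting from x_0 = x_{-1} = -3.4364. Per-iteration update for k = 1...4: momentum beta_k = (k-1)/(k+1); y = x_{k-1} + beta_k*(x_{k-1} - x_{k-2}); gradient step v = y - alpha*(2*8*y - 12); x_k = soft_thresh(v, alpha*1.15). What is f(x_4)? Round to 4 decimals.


FISTA on f(x) = 8*x^2 - 12*x + 1.15*|x|
L = 16, alpha = 0.0225
Iteration 1: beta = 0.0, y = -3.4364 + 0.0*(-3.4364 + 3.4364) = -3.4364
  grad(y) = -66.9824, v = y - alpha*grad = -1.9293
  prox(v) = soft_thresh(-1.9293, 0.0259) = -1.9034
Iteration 2: beta = 0.3333, y = -1.9034 + 0.3333*(-1.9034 + 3.4364) = -1.3924
  grad(y) = -34.2788, v = y - alpha*grad = -0.6212
  prox(v) = soft_thresh(-0.6212, 0.0259) = -0.5953
Iteration 3: beta = 0.5, y = -0.5953 + 0.5*(-0.5953 + 1.9034) = 0.0588
  grad(y) = -11.0593, v = y - alpha*grad = 0.3076
  prox(v) = soft_thresh(0.3076, 0.0259) = 0.2818
Iteration 4: beta = 0.6, y = 0.2818 + 0.6*(0.2818 + 0.5953) = 0.808
  grad(y) = 0.9275, v = y - alpha*grad = 0.7871
  prox(v) = soft_thresh(0.7871, 0.0259) = 0.7612
f(x_4) = 8*0.7612^2 - 12*0.7612 + 1.15*|0.7612| = -3.6236


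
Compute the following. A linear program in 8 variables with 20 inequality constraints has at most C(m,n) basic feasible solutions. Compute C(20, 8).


Each vertex corresponds to some choice of n active constraints out of m, so the number of vertices is at most C(m, n) = m! / (n!(m-n)!).
m = 20, n = 8
Numerator: 20 * 19 * 18 * 17 * 16 * 15 * 14 * 13
Denominator: 8! = 40320
C(20, 8) = 125970


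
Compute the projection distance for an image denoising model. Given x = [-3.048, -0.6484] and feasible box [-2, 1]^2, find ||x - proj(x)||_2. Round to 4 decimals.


Project each component onto [-2, 1].
clip(-3.048) = -2.0, clip(-0.6484) = -0.6484
Projection = [-2.0, -0.6484]
Squared diffs: [1.0983, 0.0]
Distance = sqrt(1.0983) = 1.048


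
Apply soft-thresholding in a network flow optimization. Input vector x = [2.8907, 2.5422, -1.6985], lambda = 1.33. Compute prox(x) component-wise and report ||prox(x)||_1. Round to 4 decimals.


Soft-thresholding with lambda = 1.33:
prox(2.8907) = sign(2.8907)*max(|2.8907| - 1.33, 0) = 1.5607
prox(2.5422) = sign(2.5422)*max(|2.5422| - 1.33, 0) = 1.2122
prox(-1.6985) = sign(-1.6985)*max(|-1.6985| - 1.33, 0) = -0.3685
prox(x) = [1.5607, 1.2122, -0.3685]
||prox(x)||_1 = 1.5607 + 1.2122 + 0.3685 = 3.1414


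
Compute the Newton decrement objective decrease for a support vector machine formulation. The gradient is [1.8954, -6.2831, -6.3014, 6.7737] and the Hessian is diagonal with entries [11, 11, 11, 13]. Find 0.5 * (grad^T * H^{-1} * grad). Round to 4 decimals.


Step 1: H is diagonal, so H^(-1) * g = [0.1723, -0.5712, -0.5729, 0.5211].
Step 2: g^T H^(-1) g = sum_i g_i^2 / H_ii
  = (1.8954)^2/11 + (-6.2831)^2/11 + (-6.3014)^2/11 + (6.7737)^2/13
  = 0.3266 + 3.5888 + 3.6098 + 3.5295 = 11.0547
Step 3: Objective decrease = 0.5 * g^T H^(-1) g = 5.5273


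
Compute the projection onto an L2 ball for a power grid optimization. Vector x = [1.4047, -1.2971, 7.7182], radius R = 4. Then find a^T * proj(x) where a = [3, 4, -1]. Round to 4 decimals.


Step 1: Compute ||x|| (intermediates to 6 decimals).
||x|| = sqrt(1.4047^2 + (-1.2971)^2 + 7.7182^2) = 7.951494
Step 2: Project.
Since ||x|| > R, scale = R/||x|| = 4/7.951494 = 0.50305, proj(x) = scale * x
proj(x) = [0.706634, -0.652506, 3.882641]
Step 3: Dot product.
a^T * proj(x) = 3*0.706634 + 4*(-0.652506) - 1*3.882641 = -4.3728


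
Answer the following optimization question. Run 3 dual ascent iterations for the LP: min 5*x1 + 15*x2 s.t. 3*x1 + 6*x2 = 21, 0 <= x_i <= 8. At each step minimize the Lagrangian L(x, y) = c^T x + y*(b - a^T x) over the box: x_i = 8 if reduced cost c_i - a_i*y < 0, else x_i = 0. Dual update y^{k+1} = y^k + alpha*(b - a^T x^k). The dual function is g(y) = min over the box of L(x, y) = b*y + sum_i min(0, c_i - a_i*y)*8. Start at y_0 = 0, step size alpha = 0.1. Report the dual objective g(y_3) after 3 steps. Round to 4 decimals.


Dual ascent for LP: min 5*x1 + 15*x2, 3*x1 + 6*x2 = 21, 0 <= x_i <= 8
Step 1: y^k = 0.0, reduced costs: (5.0, 15.0)
  x^k = (0.0, 0.0), subgradient = b - a^T x = 21.0
  y^{k+1} = 0.0 + 0.1*21.0 = 2.1
Step 2: y^k = 2.1, reduced costs: (-1.3, 2.4)
  x^k = (8.0, 0.0), subgradient = b - a^T x = -3.0
  y^{k+1} = 2.1 + 0.1*-3.0 = 1.8
Step 3: y^k = 1.8, reduced costs: (-0.4, 4.2)
  x^k = (8.0, 0.0), subgradient = b - a^T x = -3.0
  y^{k+1} = 1.8 + 0.1*-3.0 = 1.5
Dual objective at y_3 = 1.5: reduced costs (0.5, 6.0), box minimizer x = (0.0, 0.0)
g(y_3) = b*y + (c1 - a1*y)*x1 + (c2 - a2*y)*x2 = 21*1.5 + 0.5*0.0 + 6.0*0.0 = 31.5 + 0.0 + 0.0 = 31.5


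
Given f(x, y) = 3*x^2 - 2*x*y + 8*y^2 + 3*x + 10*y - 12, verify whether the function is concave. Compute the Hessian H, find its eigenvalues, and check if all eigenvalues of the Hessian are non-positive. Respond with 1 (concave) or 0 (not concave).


The Hessian of f(x,y) = 3*x^2 - 2*x*y + 8*y^2 + 3*x + 10*y - 12 is:
H = [[6, -2], [-2, 16]]
Trace = 6 + 16 = 22
Determinant = 6*16 - (-2)^2 = 92
Discriminant = (22)^2 - 4*92 = 116.0
Eigenvalues: lambda_1 = 5.6148, lambda_2 = 16.3852
The function is not concave.

0


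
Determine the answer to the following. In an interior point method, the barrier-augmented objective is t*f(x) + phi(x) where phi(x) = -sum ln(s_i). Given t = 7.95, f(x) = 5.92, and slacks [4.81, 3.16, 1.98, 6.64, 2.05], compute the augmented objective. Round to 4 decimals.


Step 1: Compute log-barrier.
ln values: [1.5707, 1.1506, 0.6831, 1.8931, 0.7178]
phi = -(1.5707 + 1.1506 + 0.6831 + 1.8931 + 0.7178) = -6.0153
Step 2: Compute augmented objective.
t*f(x) = 7.95*5.92 = 47.064
Total = 47.064 - 6.0153 = 41.0487


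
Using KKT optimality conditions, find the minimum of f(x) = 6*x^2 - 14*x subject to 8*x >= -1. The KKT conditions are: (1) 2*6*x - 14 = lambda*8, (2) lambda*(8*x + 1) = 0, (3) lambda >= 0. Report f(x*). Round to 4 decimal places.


Step 1: Try lambda = 0 (constraint inactive).
Stationarity: 2*6*x - 14 = 0
x* = 14/(2*6) = 7/6 = 1.1667 (rounded; the exact value 7/6 is used below)
Check constraint: 8*1.1667 = 9.3336 >= -1 -- satisfied.
Step 2: Compute optimal value.
f(x*) = 6*(7/6)^2 - 14*(7/6) = -8.1667


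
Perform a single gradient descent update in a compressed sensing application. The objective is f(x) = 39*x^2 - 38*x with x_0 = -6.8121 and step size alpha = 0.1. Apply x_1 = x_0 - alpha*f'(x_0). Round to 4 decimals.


We compute the gradient at x_0 and apply the update.
f'(x) = 78*x - 38
f'(-6.8121) = 78*-6.8121 - 38 = -569.3438
x_1 = -6.8121 - 0.1*-569.3438 = 50.1223


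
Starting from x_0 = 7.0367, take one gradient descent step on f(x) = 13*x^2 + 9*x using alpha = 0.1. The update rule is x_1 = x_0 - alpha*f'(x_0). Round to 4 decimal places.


We compute the gradient at x_0 and apply the update.
f'(x) = 26*x + 9
f'(7.0367) = 26*7.0367 + 9 = 191.9542
x_1 = 7.0367 - 0.1*191.9542 = -12.1587


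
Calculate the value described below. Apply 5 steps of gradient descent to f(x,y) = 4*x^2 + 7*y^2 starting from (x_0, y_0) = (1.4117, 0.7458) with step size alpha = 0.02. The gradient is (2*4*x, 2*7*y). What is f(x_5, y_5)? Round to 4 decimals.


Gradient descent on f(x,y) = 4*x^2 + 7*y^2.
Starting point: (1.4117, 0.7458), alpha = 0.02
Step 1: grad_x = 2*4*1.4117 = 11.2936, grad_y = 2*7*0.7458 = 10.4412
  x_1 = 1.4117 - 0.02*11.2936 = 1.1858
  y_1 = 0.7458 - 0.02*10.4412 = 0.537
Step 2: grad_x = 2*4*1.1858 = 9.4866, grad_y = 2*7*0.537 = 7.5177
  x_2 = 1.1858 - 0.02*9.4866 = 0.9961
  y_2 = 0.537 - 0.02*7.5177 = 0.3866
Step 3: grad_x = 2*4*0.9961 = 7.9688, grad_y = 2*7*0.3866 = 5.4127
  x_3 = 0.9961 - 0.02*7.9688 = 0.8367
  y_3 = 0.3866 - 0.02*5.4127 = 0.2784
Step 4: grad_x = 2*4*0.8367 = 6.6938, grad_y = 2*7*0.2784 = 3.8972
  x_4 = 0.8367 - 0.02*6.6938 = 0.7028
  y_4 = 0.2784 - 0.02*3.8972 = 0.2004
Step 5: grad_x = 2*4*0.7028 = 5.6228, grad_y = 2*7*0.2004 = 2.806
  x_5 = 0.7028 - 0.02*5.6228 = 0.5904
  y_5 = 0.2004 - 0.02*2.806 = 0.1443
f(0.5904, 0.1443) = 4*0.5904^2 + 7*0.1443^2 = 1.54


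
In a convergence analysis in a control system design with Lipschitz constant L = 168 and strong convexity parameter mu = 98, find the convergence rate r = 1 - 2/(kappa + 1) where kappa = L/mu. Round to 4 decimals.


Step 1: Compute the condition number.
kappa = L/mu = 168/98 = 1.7143
Step 2: Compute the convergence rate.
r = 1 - 2/(kappa + 1) = 1 - 2*mu/(L + mu) = (L - mu)/(L + mu) = 70/266 = 0.2632


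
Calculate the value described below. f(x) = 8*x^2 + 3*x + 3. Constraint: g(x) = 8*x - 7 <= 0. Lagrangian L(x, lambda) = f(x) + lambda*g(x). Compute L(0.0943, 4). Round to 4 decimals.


Step 1: Evaluate f(x).
f(0.0943) = 8*0.0943^2 + 3*0.0943 + 3 = 3.354
Step 2: Evaluate g(x).
g(0.0943) = 8*0.0943 - 7 = -6.2456
Step 3: Compute Lagrangian.
L = 3.354 + 4*-6.2456 = -21.6284


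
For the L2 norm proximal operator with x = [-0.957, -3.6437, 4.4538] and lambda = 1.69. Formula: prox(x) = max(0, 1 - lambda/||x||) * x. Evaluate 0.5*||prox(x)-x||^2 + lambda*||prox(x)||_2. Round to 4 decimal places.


Step 1: Compute ||x||.
||x|| = 5.8334
Step 2: Compute scaling factor.
scale = max(0, 1 - 1.69/5.8334) = 0.7103
Step 3: prox(x) = [-0.6797, -2.5881, 3.1635]
||prox(x)|| = 4.1434
Step 4: Proximal objective.
0.5*||prox-x||^2 = 1.4281
lambda*||prox|| = 7.0023
Total = 8.4304


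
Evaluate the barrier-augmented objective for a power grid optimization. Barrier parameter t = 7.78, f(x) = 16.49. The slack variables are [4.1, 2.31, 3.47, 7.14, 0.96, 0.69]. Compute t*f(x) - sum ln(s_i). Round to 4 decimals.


Step 1: Compute log-barrier.
ln values: [1.411, 0.8372, 1.2442, 1.9657, -0.0408, -0.3711]
phi = -(1.411 + 0.8372 + 1.2442 + 1.9657 - 0.0408 - 0.3711) = -5.0462
Step 2: Compute augmented objective.
t*f(x) = 7.78*16.49 = 128.2922
Total = 128.2922 - 5.0462 = 123.246


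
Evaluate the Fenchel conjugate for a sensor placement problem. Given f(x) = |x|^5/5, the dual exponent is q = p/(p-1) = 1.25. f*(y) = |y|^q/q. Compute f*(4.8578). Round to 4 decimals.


The conjugate exponent q satisfies 1/p + 1/q = 1.
p = 5, so q = 5/(5 - 1) = 1.25
|y|^q = 4.8578^1.25 = 7.2119
f*(4.8578) = 7.2119 / 1.25 = 5.7695


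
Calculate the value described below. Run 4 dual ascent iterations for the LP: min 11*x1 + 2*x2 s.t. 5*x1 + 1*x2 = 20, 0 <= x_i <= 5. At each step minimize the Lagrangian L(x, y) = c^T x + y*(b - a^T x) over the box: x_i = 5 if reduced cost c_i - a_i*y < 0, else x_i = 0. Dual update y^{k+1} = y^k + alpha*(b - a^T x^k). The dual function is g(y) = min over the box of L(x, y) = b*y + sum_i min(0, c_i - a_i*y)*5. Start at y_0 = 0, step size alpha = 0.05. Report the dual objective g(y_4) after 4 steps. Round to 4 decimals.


Dual ascent for LP: min 11*x1 + 2*x2, 5*x1 + 1*x2 = 20, 0 <= x_i <= 5
Step 1: y^k = 0.0, reduced costs: (11.0, 2.0)
  x^k = (0.0, 0.0), subgradient = b - a^T x = 20.0
  y^{k+1} = 0.0 + 0.05*20.0 = 1.0
Step 2: y^k = 1.0, reduced costs: (6.0, 1.0)
  x^k = (0.0, 0.0), subgradient = b - a^T x = 20.0
  y^{k+1} = 1.0 + 0.05*20.0 = 2.0
Step 3: y^k = 2.0, reduced costs: (1.0, 0.0)
  x^k = (0.0, 0.0), subgradient = b - a^T x = 20.0
  y^{k+1} = 2.0 + 0.05*20.0 = 3.0
Step 4: y^k = 3.0, reduced costs: (-4.0, -1.0)
  x^k = (5.0, 5.0), subgradient = b - a^T x = -10.0
  y^{k+1} = 3.0 + 0.05*-10.0 = 2.5
Dual objective at y_4 = 2.5: reduced costs (-1.5, -0.5), box minimizer x = (5.0, 5.0)
g(y_4) = b*y + (c1 - a1*y)*x1 + (c2 - a2*y)*x2 = 20*2.5 + (-1.5)*5.0 + (-0.5)*5.0 = 50.0 - 7.5 - 2.5 = 40.0


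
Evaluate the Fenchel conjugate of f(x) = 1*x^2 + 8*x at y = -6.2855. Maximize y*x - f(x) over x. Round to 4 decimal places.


f*(y) = sup_x {y*x - a*x^2 - b*x} = sup_x {(y-b)*x - a*x^2}
FOC: (y - b) - 2a*x = 0 => x* = (y - b)/(2a)
x* = (-6.2855 - 8)/(2*1) = -7.1428
f*(-6.2855) = (y-b)^2/(4a) = (-6.2855 - 8)^2/(4*1)
= 204.0755/4 = 51.0189


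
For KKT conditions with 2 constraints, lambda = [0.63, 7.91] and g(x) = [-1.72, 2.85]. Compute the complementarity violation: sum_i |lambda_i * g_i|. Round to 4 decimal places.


KKT complementary slackness check:
lambda_1 * g_1 = 0.63 * -1.72 = -1.0836
lambda_2 * g_2 = 7.91 * 2.85 = 22.5435
Total violation = 1.0836 + 22.5435 = 23.6271


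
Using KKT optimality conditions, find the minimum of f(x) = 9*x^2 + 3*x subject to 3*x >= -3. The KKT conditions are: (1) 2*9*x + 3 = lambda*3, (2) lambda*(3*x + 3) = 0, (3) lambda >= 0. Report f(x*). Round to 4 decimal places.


Step 1: Try lambda = 0 (constraint inactive).
Stationarity: 2*9*x + 3 = 0
x* = -3/(2*9) = -1/6 = -0.1667 (rounded; the exact value -1/6 is used below)
Check constraint: 3*-0.1667 = -0.5001 >= -3 -- satisfied.
Step 2: Compute optimal value.
f(x*) = 9*(-1/6)^2 + 3*(-1/6) = -0.25


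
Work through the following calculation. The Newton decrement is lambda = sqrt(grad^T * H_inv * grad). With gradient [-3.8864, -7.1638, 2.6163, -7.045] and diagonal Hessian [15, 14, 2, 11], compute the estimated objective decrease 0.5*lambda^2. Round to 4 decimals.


Step 1: H is diagonal, so H^(-1) * g = [-0.2591, -0.5117, 1.3082, -0.6405].
Step 2: g^T H^(-1) g = sum_i g_i^2 / H_ii
  = (-3.8864)^2/15 + (-7.1638)^2/14 + (2.6163)^2/2 + (-7.045)^2/11
  = 1.0069 + 3.6657 + 3.4225 + 4.512 = 12.6072
Step 3: Objective decrease = 0.5 * g^T H^(-1) g = 6.3036


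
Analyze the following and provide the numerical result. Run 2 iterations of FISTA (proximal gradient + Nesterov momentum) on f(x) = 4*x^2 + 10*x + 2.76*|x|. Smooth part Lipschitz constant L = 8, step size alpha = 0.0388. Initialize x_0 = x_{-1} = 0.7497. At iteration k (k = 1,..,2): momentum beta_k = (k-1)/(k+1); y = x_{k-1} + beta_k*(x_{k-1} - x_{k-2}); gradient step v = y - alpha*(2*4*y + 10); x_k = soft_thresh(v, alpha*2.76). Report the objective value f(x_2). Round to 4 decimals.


FISTA on f(x) = 4*x^2 + 10*x + 2.76*|x|
L = 8, alpha = 0.0388
Iteration 1: beta = 0.0, y = 0.7497 + 0.0*(0.7497 - 0.7497) = 0.7497
  grad(y) = 15.9976, v = y - alpha*grad = 0.129
  prox(v) = soft_thresh(0.129, 0.1071) = 0.0219
Iteration 2: beta = 0.3333, y = 0.0219 + 0.3333*(0.0219 - 0.7497) = -0.2207
  grad(y) = 8.2345, v = y - alpha*grad = -0.5402
  prox(v) = soft_thresh(-0.5402, 0.1071) = -0.4331
f(x_2) = 4*(-0.4331)^2 + 10*(-0.4331) + 2.76*|-0.4331| = -2.3853


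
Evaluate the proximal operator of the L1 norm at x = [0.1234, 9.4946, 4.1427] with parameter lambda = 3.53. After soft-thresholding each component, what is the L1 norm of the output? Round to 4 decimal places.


Soft-thresholding with lambda = 3.53:
prox(0.1234) = sign(0.1234)*max(|0.1234| - 3.53, 0) = 0.0
prox(9.4946) = sign(9.4946)*max(|9.4946| - 3.53, 0) = 5.9646
prox(4.1427) = sign(4.1427)*max(|4.1427| - 3.53, 0) = 0.6127
prox(x) = [0.0, 5.9646, 0.6127]
||prox(x)||_1 = 0.0 + 5.9646 + 0.6127 = 6.5773


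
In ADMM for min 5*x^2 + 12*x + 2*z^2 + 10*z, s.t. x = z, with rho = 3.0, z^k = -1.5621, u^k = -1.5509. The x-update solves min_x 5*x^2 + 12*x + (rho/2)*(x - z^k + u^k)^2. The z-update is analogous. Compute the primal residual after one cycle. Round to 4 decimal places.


ADMM iteration with rho = 3.0, z^k = -1.5621, u^k = -1.5509
Step 1: x-update.
Minimize 5*x^2 + 12*x + (3.0/2)*(x + 1.5621 - 1.5509)^2
FOC: (2*5 + 3.0)*x = -12 + 3.0*(-1.5621 + 1.5509)
x^{k+1} = -0.9257
Step 2: z-update.
Minimize 2*z^2 + 10*z + (3.0/2)*(-0.9257 - z - 1.5509)^2
FOC: (2*2 + 3.0)*z = -10 + 3.0*(-0.9257 - 1.5509)
z^{k+1} = -2.49
Step 3: u-update.
u^{k+1} = -1.5509 - 0.9257 + 2.49 = 0.0134
Step 4: Primal residual = |-0.9257 + 2.49| = 1.5643


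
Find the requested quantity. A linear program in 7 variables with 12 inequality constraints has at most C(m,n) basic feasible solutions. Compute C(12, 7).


Each vertex corresponds to some choice of n active constraints out of m, so the number of vertices is at most C(m, n) = m! / (n!(m-n)!).
m = 12, n = 7
Numerator: 12 * 11 * 10 * 9 * 8 * 7 * 6
Denominator: 7! = 5040
C(12, 7) = 792


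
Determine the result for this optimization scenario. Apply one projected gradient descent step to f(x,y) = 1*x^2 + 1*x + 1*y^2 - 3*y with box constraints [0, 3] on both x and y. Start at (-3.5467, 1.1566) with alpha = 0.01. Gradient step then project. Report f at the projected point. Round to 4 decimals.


Step 1: Compute gradient at (-3.5467, 1.1566).
grad_x = 2*1*-3.5467 + 1 = -6.0934
grad_y = 2*1*1.1566 - 3 = -0.6868
Step 2: Gradient step.
x_raw = -3.5467 - 0.01*-6.0934 = -3.4858
y_raw = 1.1566 - 0.01*-0.6868 = 1.1635
Step 3: Project onto [0, 3].
x_proj = clip(-3.4858) = 0.0
y_proj = clip(1.1635) = 1.1635
Step 4: Evaluate f.
f(0.0, 1.1635) = -2.1367


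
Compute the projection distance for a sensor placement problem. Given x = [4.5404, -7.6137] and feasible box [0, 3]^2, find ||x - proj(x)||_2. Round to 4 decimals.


Project each component onto [0, 3].
clip(4.5404) = 3.0, clip(-7.6137) = 0.0
Projection = [3.0, 0.0]
Squared diffs: [2.3728, 57.9684]
Distance = sqrt(60.3412) = 7.768


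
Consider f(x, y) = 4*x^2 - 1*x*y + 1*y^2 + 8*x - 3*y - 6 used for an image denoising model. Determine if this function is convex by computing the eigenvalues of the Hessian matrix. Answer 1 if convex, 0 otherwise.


The Hessian of f(x,y) = 4*x^2 - 1*x*y + 1*y^2 + 8*x - 3*y - 6 is:
H = [[8, -1], [-1, 2]]
Trace = 8 + 2 = 10
Determinant = 8*2 - (-1)^2 = 15
Discriminant = (10)^2 - 4*15 = 40.0
Eigenvalues: lambda_1 = 1.8377, lambda_2 = 8.1623
The function is convex.

1


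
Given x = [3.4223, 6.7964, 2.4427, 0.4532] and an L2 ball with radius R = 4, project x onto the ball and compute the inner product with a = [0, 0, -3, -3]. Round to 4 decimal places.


Step 1: Compute ||x|| (intermediates to 6 decimals).
||x|| = sqrt(3.4223^2 + 6.7964^2 + 2.4427^2 + 0.4532^2) = 8.004709
Step 2: Project.
Since ||x|| > R, scale = R/||x|| = 4/8.004709 = 0.499706, proj(x) = scale * x
proj(x) = [1.710144, 3.396202, 1.220632, 0.226467]
Step 3: Dot product.
a^T * proj(x) = 0*1.710144 + 0*3.396202 - 3*1.220632 - 3*0.226467 = -4.3413


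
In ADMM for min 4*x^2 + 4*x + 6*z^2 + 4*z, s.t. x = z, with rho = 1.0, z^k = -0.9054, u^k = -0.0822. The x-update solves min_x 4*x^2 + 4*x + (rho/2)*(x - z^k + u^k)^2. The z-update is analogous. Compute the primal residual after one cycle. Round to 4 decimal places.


ADMM iteration with rho = 1.0, z^k = -0.9054, u^k = -0.0822
Step 1: x-update.
Minimize 4*x^2 + 4*x + (1.0/2)*(x + 0.9054 - 0.0822)^2
FOC: (2*4 + 1.0)*x = -4 + 1.0*(-0.9054 + 0.0822)
x^{k+1} = -0.5359
Step 2: z-update.
Minimize 6*z^2 + 4*z + (1.0/2)*(-0.5359 - z - 0.0822)^2
FOC: (2*6 + 1.0)*z = -4 + 1.0*(-0.5359 - 0.0822)
z^{k+1} = -0.3552
Step 3: u-update.
u^{k+1} = -0.0822 - 0.5359 + 0.3552 = -0.2629
Step 4: Primal residual = |-0.5359 + 0.3552| = 0.1807


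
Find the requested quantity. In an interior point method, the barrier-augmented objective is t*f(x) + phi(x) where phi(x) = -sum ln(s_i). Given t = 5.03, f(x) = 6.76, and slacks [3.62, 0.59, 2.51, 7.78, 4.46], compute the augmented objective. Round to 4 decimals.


Step 1: Compute log-barrier.
ln values: [1.2865, -0.5276, 0.9203, 2.0516, 1.4951]
phi = -(1.2865 - 0.5276 + 0.9203 + 2.0516 + 1.4951) = -5.2258
Step 2: Compute augmented objective.
t*f(x) = 5.03*6.76 = 34.0028
Total = 34.0028 - 5.2258 = 28.777


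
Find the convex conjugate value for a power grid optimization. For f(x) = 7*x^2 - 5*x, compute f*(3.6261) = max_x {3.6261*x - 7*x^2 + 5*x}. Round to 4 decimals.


f*(y) = sup_x {y*x - a*x^2 - b*x} = sup_x {(y-b)*x - a*x^2}
FOC: (y - b) - 2a*x = 0 => x* = (y - b)/(2a)
x* = (3.6261 + 5)/(2*7) = 0.6162
f*(3.6261) = (y-b)^2/(4a) = (3.6261 + 5)^2/(4*7)
= 74.4096/28 = 2.6575


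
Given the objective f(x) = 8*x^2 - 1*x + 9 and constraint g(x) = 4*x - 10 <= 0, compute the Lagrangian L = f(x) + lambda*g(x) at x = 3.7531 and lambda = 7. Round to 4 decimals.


Step 1: Evaluate f(x).
f(3.7531) = 8*3.7531^2 - 1*3.7531 + 9 = 117.933
Step 2: Evaluate g(x).
g(3.7531) = 4*3.7531 - 10 = 5.0124
Step 3: Compute Lagrangian.
L = 117.933 + 7*5.0124 = 153.0198


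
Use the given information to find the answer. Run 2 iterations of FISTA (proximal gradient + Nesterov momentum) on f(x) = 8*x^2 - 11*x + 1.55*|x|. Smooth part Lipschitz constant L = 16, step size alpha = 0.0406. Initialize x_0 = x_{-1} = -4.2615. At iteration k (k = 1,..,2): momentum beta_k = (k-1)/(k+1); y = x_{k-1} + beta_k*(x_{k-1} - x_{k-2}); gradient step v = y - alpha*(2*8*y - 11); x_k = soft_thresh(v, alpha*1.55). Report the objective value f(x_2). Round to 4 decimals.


FISTA on f(x) = 8*x^2 - 11*x + 1.55*|x|
L = 16, alpha = 0.0406
Iteration 1: beta = 0.0, y = -4.2615 + 0.0*(-4.2615 + 4.2615) = -4.2615
  grad(y) = -79.184, v = y - alpha*grad = -1.0466
  prox(v) = soft_thresh(-1.0466, 0.0629) = -0.9837
Iteration 2: beta = 0.3333, y = -0.9837 + 0.3333*(-0.9837 + 4.2615) = 0.1089
  grad(y) = -9.2576, v = y - alpha*grad = 0.4848
  prox(v) = soft_thresh(0.4848, 0.0629) = 0.4218
f(x_2) = 8*0.4218^2 - 11*0.4218 + 1.55*|0.4218| = -2.5628


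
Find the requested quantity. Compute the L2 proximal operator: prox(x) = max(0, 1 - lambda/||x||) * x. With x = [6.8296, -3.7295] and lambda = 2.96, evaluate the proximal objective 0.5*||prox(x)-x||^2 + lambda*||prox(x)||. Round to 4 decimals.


Step 1: Compute ||x||.
||x|| = 7.7816
Step 2: Compute scaling factor.
scale = max(0, 1 - 2.96/7.7816) = 0.6196
Step 3: prox(x) = [4.2317, -2.3108]
||prox(x)|| = 4.8216
Step 4: Proximal objective.
0.5*||prox-x||^2 = 4.3808
lambda*||prox|| = 14.2719
Total = 18.6526


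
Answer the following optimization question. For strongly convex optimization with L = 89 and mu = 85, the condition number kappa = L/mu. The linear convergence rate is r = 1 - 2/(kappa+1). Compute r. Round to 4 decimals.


Step 1: Compute the condition number.
kappa = L/mu = 89/85 = 1.0471
Step 2: Compute the convergence rate.
r = 1 - 2/(kappa + 1) = 1 - 2*mu/(L + mu) = (L - mu)/(L + mu) = 4/174 = 0.023


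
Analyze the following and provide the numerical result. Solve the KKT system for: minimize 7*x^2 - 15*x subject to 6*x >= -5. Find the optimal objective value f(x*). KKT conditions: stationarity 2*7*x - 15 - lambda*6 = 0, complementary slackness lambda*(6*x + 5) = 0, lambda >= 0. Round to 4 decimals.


Step 1: Try lambda = 0 (constraint inactive).
Stationarity: 2*7*x - 15 = 0
x* = 15/(2*7) = 15/14 = 1.0714 (rounded; the exact value 15/14 is used below)
Check constraint: 6*1.0714 = 6.4284 >= -5 -- satisfied.
Step 2: Compute optimal value.
f(x*) = 7*(15/14)^2 - 15*(15/14) = -8.0357


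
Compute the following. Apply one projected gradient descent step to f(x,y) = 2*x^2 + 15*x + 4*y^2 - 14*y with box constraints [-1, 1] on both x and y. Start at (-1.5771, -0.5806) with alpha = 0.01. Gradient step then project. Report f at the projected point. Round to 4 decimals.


Step 1: Compute gradient at (-1.5771, -0.5806).
grad_x = 2*2*-1.5771 + 15 = 8.6916
grad_y = 2*4*-0.5806 - 14 = -18.6448
Step 2: Gradient step.
x_raw = -1.5771 - 0.01*8.6916 = -1.664
y_raw = -0.5806 - 0.01*-18.6448 = -0.3942
Step 3: Project onto [-1, 1].
x_proj = clip(-1.664) = -1.0
y_proj = clip(-0.3942) = -0.3942
Step 4: Evaluate f.
f(-1.0, -0.3942) = -6.8604


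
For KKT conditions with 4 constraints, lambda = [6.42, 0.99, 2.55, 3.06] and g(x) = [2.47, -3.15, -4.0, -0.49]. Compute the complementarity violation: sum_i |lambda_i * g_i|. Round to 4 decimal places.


KKT complementary slackness check:
lambda_1 * g_1 = 6.42 * 2.47 = 15.8574
lambda_2 * g_2 = 0.99 * -3.15 = -3.1185
lambda_3 * g_3 = 2.55 * -4.0 = -10.2
lambda_4 * g_4 = 3.06 * -0.49 = -1.4994
Total violation = 15.8574 + 3.1185 + 10.2 + 1.4994 = 30.6753


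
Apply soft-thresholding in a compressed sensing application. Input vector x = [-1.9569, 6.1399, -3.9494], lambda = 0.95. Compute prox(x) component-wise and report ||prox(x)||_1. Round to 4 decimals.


Soft-thresholding with lambda = 0.95:
prox(-1.9569) = sign(-1.9569)*max(|-1.9569| - 0.95, 0) = -1.0069
prox(6.1399) = sign(6.1399)*max(|6.1399| - 0.95, 0) = 5.1899
prox(-3.9494) = sign(-3.9494)*max(|-3.9494| - 0.95, 0) = -2.9994
prox(x) = [-1.0069, 5.1899, -2.9994]
||prox(x)||_1 = 1.0069 + 5.1899 + 2.9994 = 9.1962


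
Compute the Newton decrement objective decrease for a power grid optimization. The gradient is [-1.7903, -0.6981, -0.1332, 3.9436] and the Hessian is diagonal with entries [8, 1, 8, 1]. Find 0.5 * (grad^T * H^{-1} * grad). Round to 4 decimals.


Step 1: H is diagonal, so H^(-1) * g = [-0.2238, -0.6981, -0.0167, 3.9436].
Step 2: g^T H^(-1) g = sum_i g_i^2 / H_ii
  = (-1.7903)^2/8 + (-0.6981)^2/1 + (-0.1332)^2/8 + (3.9436)^2/1
  = 0.4006 + 0.4873 + 0.0022 + 15.552 = 16.4422
Step 3: Objective decrease = 0.5 * g^T H^(-1) g = 8.2211


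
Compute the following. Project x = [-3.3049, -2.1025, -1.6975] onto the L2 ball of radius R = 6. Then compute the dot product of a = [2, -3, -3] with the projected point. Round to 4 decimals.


Step 1: Compute ||x|| (intermediates to 6 decimals).
||x|| = sqrt((-3.3049)^2 + (-2.1025)^2 + (-1.6975)^2) = 4.269002
Step 2: Project.
Since ||x|| <= R, proj = x (no scaling needed).
proj(x) = [-3.3049, -2.1025, -1.6975]
Step 3: Dot product.
a^T * proj(x) = 2*(-3.3049) - 3*(-2.1025) - 3*(-1.6975) = 4.7902


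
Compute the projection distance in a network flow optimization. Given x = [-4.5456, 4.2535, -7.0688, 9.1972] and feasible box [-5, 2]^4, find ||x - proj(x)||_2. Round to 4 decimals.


Project each component onto [-5, 2].
clip(-4.5456) = -4.5456, clip(4.2535) = 2.0, clip(-7.0688) = -5.0, clip(9.1972) = 2.0
Projection = [-4.5456, 2.0, -5.0, 2.0]
Squared diffs: [0.0, 5.0783, 4.2799, 51.7997]
Distance = sqrt(61.1579) = 7.8204


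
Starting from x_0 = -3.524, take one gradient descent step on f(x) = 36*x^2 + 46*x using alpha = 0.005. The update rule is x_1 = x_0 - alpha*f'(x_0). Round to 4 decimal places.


We compute the gradient at x_0 and apply the update.
f'(x) = 72*x + 46
f'(-3.524) = 72*-3.524 + 46 = -207.728
x_1 = -3.524 - 0.005*-207.728 = -2.4854


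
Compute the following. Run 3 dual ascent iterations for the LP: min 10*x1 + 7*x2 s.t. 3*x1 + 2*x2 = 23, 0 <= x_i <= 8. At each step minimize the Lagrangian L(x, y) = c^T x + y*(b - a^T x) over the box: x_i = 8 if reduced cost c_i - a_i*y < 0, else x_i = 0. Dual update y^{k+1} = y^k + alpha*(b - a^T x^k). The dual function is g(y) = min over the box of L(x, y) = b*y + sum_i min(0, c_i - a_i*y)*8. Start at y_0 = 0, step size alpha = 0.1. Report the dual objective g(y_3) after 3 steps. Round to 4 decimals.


Dual ascent for LP: min 10*x1 + 7*x2, 3*x1 + 2*x2 = 23, 0 <= x_i <= 8
Step 1: y^k = 0.0, reduced costs: (10.0, 7.0)
  x^k = (0.0, 0.0), subgradient = b - a^T x = 23.0
  y^{k+1} = 0.0 + 0.1*23.0 = 2.3
Step 2: y^k = 2.3, reduced costs: (3.1, 2.4)
  x^k = (0.0, 0.0), subgradient = b - a^T x = 23.0
  y^{k+1} = 2.3 + 0.1*23.0 = 4.6
Step 3: y^k = 4.6, reduced costs: (-3.8, -2.2)
  x^k = (8.0, 8.0), subgradient = b - a^T x = -17.0
  y^{k+1} = 4.6 + 0.1*-17.0 = 2.9
Dual objective at y_3 = 2.9: reduced costs (1.3, 1.2), box minimizer x = (0.0, 0.0)
g(y_3) = b*y + (c1 - a1*y)*x1 + (c2 - a2*y)*x2 = 23*2.9 + 1.3*0.0 + 1.2*0.0 = 66.7 + 0.0 + 0.0 = 66.7


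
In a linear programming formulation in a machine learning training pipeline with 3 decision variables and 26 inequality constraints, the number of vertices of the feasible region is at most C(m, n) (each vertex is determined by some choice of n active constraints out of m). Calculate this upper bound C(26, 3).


Each vertex corresponds to some choice of n active constraints out of m, so the number of vertices is at most C(m, n) = m! / (n!(m-n)!).
m = 26, n = 3
Numerator: 26 * 25 * 24
Denominator: 3! = 6
C(26, 3) = 2600


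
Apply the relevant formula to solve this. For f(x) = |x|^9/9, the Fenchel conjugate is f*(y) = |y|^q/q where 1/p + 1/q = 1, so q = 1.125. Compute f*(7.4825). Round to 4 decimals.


The conjugate exponent q satisfies 1/p + 1/q = 1.
p = 9, so q = 9/(9 - 1) = 1.125
|y|^q = 7.4825^1.125 = 9.6228
f*(7.4825) = 9.6228 / 1.125 = 8.5536


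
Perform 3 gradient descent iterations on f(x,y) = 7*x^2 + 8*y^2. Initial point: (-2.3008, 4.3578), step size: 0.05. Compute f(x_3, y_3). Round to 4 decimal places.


Gradient descent on f(x,y) = 7*x^2 + 8*y^2.
Starting point: (-2.3008, 4.3578), alpha = 0.05
Step 1: grad_x = 2*7*-2.3008 = -32.2112, grad_y = 2*8*4.3578 = 69.7248
  x_1 = -2.3008 - 0.05*-32.2112 = -0.6902
  y_1 = 4.3578 - 0.05*69.7248 = 0.8716
Step 2: grad_x = 2*7*-0.6902 = -9.6634, grad_y = 2*8*0.8716 = 13.945
  x_2 = -0.6902 - 0.05*-9.6634 = -0.2071
  y_2 = 0.8716 - 0.05*13.945 = 0.1743
Step 3: grad_x = 2*7*-0.2071 = -2.899, grad_y = 2*8*0.1743 = 2.789
  x_3 = -0.2071 - 0.05*-2.899 = -0.0621
  y_3 = 0.1743 - 0.05*2.789 = 0.0349
f(-0.0621, 0.0349) = 7*(-0.0621)^2 + 8*0.0349^2 = 0.0367


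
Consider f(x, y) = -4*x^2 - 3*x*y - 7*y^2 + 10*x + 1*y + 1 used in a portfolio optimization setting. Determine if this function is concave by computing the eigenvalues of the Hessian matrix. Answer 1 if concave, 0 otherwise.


The Hessian of f(x,y) = -4*x^2 - 3*x*y - 7*y^2 + 10*x + 1*y + 1 is:
H = [[-8, -3], [-3, -14]]
Trace = -8 - 14 = -22
Determinant = -8*-14 - (-3)^2 = 103
Discriminant = (-22)^2 - 4*103 = 72.0
Eigenvalues: lambda_1 = -15.2426, lambda_2 = -6.7574
The function is concave.

1


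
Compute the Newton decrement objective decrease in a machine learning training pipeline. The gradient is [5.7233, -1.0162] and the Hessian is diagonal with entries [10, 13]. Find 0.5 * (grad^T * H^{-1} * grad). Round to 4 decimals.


Step 1: H is diagonal, so H^(-1) * g = [0.5723, -0.0782].
Step 2: g^T H^(-1) g = sum_i g_i^2 / H_ii
  = (5.7233)^2/10 + (-1.0162)^2/13
  = 3.2756 + 0.0794 = 3.3551
Step 3: Objective decrease = 0.5 * g^T H^(-1) g = 1.6775


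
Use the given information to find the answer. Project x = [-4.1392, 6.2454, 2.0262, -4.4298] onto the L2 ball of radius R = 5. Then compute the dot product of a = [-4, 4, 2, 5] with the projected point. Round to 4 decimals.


Step 1: Compute ||x|| (intermediates to 6 decimals).
||x|| = sqrt((-4.1392)^2 + 6.2454^2 + 2.0262^2 + (-4.4298)^2) = 8.936812
Step 2: Project.
Since ||x|| > R, scale = R/||x|| = 5/8.936812 = 0.559484, proj(x) = scale * x
proj(x) = [-2.315816, 3.494201, 1.133626, -2.478402]
Step 3: Dot product.
a^T * proj(x) = -4*(-2.315816) + 4*3.494201 + 2*1.133626 + 5*(-2.478402) = 13.1153


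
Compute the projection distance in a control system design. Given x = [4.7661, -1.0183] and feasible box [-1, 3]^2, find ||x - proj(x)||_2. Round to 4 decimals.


Project each component onto [-1, 3].
clip(4.7661) = 3.0, clip(-1.0183) = -1.0
Projection = [3.0, -1.0]
Squared diffs: [3.1191, 0.0003]
Distance = sqrt(3.1194) = 1.7662


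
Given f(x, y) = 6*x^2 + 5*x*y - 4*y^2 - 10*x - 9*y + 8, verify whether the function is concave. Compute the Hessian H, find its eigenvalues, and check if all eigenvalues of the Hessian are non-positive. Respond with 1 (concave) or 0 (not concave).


The Hessian of f(x,y) = 6*x^2 + 5*x*y - 4*y^2 - 10*x - 9*y + 8 is:
H = [[12, 5], [5, -8]]
Trace = 12 - 8 = 4
Determinant = 12*-8 - (5)^2 = -121
Discriminant = (4)^2 - 4*-121 = 500.0
Eigenvalues: lambda_1 = -9.1803, lambda_2 = 13.1803
The function is not concave.

0


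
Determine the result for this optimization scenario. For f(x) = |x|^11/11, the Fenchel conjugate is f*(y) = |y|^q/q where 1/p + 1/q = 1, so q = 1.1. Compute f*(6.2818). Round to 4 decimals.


The conjugate exponent q satisfies 1/p + 1/q = 1.
p = 11, so q = 11/(11 - 1) = 1.1
|y|^q = 6.2818^1.1 = 7.5491
f*(6.2818) = 7.5491 / 1.1 = 6.8628


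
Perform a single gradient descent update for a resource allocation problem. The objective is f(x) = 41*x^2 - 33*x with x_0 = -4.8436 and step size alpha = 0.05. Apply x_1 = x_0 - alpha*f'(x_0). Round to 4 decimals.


We compute the gradient at x_0 and apply the update.
f'(x) = 82*x - 33
f'(-4.8436) = 82*-4.8436 - 33 = -430.1752
x_1 = -4.8436 - 0.05*-430.1752 = 16.6652


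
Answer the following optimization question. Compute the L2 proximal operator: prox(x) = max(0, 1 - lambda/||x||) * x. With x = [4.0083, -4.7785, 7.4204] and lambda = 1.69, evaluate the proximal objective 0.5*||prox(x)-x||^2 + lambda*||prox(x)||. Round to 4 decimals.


Step 1: Compute ||x||.
||x|| = 9.6934
Step 2: Compute scaling factor.
scale = max(0, 1 - 1.69/9.6934) = 0.8257
Step 3: prox(x) = [3.3095, -3.9454, 6.1267]
||prox(x)|| = 8.0034
Step 4: Proximal objective.
0.5*||prox-x||^2 = 1.4281
lambda*||prox|| = 13.5257
Total = 14.9539


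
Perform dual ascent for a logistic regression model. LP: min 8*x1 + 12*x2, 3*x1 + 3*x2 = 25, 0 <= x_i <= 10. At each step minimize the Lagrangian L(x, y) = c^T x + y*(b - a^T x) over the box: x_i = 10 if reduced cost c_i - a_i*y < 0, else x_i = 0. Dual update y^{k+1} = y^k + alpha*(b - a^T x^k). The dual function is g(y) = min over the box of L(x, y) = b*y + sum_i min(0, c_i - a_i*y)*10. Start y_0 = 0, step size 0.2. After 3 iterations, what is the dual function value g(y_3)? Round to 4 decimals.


Dual ascent for LP: min 8*x1 + 12*x2, 3*x1 + 3*x2 = 25, 0 <= x_i <= 10
Step 1: y^k = 0.0, reduced costs: (8.0, 12.0)
  x^k = (0.0, 0.0), subgradient = b - a^T x = 25.0
  y^{k+1} = 0.0 + 0.2*25.0 = 5.0
Step 2: y^k = 5.0, reduced costs: (-7.0, -3.0)
  x^k = (10.0, 10.0), subgradient = b - a^T x = -35.0
  y^{k+1} = 5.0 + 0.2*-35.0 = -2.0
Step 3: y^k = -2.0, reduced costs: (14.0, 18.0)
  x^k = (0.0, 0.0), subgradient = b - a^T x = 25.0
  y^{k+1} = -2.0 + 0.2*25.0 = 3.0
Dual objective at y_3 = 3.0: reduced costs (-1.0, 3.0), box minimizer x = (10.0, 0.0)
g(y_3) = b*y + (c1 - a1*y)*x1 + (c2 - a2*y)*x2 = 25*3.0 + (-1.0)*10.0 + 3.0*0.0 = 75.0 - 10.0 + 0.0 = 65.0


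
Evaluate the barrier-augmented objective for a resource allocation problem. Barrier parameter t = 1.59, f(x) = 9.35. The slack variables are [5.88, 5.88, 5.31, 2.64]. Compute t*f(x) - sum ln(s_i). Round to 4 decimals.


Step 1: Compute log-barrier.
ln values: [1.7716, 1.7716, 1.6696, 0.9708]
phi = -(1.7716 + 1.7716 + 1.6696 + 0.9708) = -6.1835
Step 2: Compute augmented objective.
t*f(x) = 1.59*9.35 = 14.8665
Total = 14.8665 - 6.1835 = 8.683


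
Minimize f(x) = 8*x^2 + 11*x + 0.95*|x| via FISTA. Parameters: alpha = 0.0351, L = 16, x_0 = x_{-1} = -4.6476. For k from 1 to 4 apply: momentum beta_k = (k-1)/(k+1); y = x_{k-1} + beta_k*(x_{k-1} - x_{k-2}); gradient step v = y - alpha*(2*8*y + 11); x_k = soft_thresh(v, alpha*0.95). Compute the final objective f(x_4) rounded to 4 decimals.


FISTA on f(x) = 8*x^2 + 11*x + 0.95*|x|
L = 16, alpha = 0.0351
Iteration 1: beta = 0.0, y = -4.6476 + 0.0*(-4.6476 + 4.6476) = -4.6476
  grad(y) = -63.3616, v = y - alpha*grad = -2.4236
  prox(v) = soft_thresh(-2.4236, 0.0333) = -2.3903
Iteration 2: beta = 0.3333, y = -2.3903 + 0.3333*(-2.3903 + 4.6476) = -1.6378
  grad(y) = -15.2051, v = y - alpha*grad = -1.1041
  prox(v) = soft_thresh(-1.1041, 0.0333) = -1.0708
Iteration 3: beta = 0.5, y = -1.0708 + 0.5*(-1.0708 + 2.3903) = -0.411
  grad(y) = 4.4235, v = y - alpha*grad = -0.5663
  prox(v) = soft_thresh(-0.5663, 0.0333) = -0.533
Iteration 4: beta = 0.6, y = -0.533 + 0.6*(-0.533 + 1.0708) = -0.2103
  grad(y) = 7.6359, v = y - alpha*grad = -0.4783
  prox(v) = soft_thresh(-0.4783, 0.0333) = -0.4449
f(x_4) = 8*(-0.4449)^2 + 11*(-0.4449) + 0.95*|-0.4449| = -2.8878
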